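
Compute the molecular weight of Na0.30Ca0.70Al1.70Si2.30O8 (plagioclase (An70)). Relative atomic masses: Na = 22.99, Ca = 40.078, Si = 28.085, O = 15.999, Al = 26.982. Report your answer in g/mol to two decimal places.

Na: 0.30 × 22.99 = 6.8970
Ca: 0.70 × 40.078 = 28.0546
Al: 1.70 × 26.982 = 45.8694
Si: 2.30 × 28.085 = 64.5955
O: 8 × 15.999 = 127.9920
Summing the contributions gives the formula mass.

273.41 g/mol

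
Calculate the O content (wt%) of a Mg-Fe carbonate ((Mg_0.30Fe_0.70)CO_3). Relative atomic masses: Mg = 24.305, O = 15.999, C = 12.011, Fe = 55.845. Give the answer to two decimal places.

Formula mass = 0.30·24.305 + 0.70·55.845 + 1·12.011 + 3·15.999 = 106.391 g/mol, of which 47.997 g is O.
So O makes up 47.997/106.391 = 0.4511 of the mass, i.e. 45.11%.

45.11 wt%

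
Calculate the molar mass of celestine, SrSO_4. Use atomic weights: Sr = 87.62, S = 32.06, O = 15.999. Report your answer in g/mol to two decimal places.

The formula mass is the sum 1·87.62 + 1·32.06 + 4·15.999.

183.68 g/mol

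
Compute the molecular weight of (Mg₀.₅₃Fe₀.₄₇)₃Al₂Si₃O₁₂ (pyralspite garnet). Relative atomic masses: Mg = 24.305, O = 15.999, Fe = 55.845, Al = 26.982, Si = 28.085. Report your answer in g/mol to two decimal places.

The formula mass is the sum 1.59×24.305 + 1.41×55.845 + 2×26.982 + 3×28.085 + 12×15.999.

447.59 g/mol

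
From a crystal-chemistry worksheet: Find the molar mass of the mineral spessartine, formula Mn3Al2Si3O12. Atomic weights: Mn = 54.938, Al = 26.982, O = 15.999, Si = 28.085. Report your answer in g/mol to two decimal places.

495.02 g/mol

The formula mass is the sum 3(54.938) + 2(26.982) + 3(28.085) + 12(15.999).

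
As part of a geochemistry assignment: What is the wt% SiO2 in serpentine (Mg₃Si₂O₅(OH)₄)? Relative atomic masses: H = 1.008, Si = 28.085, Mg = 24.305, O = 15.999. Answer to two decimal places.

43.36 wt%

Molar mass of Mg₃Si₂O₅(OH)₄ = 3×24.305 + 2×28.085 + 9×15.999 + 4×1.008 = 277.108 g/mol.
Each formula unit contains 2 Si, equivalent to 2/1 = 2.0000 mol SiO2.
M(SiO2) = 1×28.085 + 2×15.999 = 60.083 g/mol.
Mass of SiO2 per formula unit = 2.0000 × 60.083 = 120.166 g.
SiO2 wt% = 120.166 / 277.108 × 100 = 43.36%.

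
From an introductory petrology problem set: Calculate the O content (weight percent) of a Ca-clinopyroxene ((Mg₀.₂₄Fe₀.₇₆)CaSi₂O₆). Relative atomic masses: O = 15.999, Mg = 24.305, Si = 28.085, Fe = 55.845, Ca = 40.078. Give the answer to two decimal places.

M((Mg₀.₂₄Fe₀.₇₆)CaSi₂O₆) = 240.517 g/mol.
O contributes 6 × 15.999 = 95.994 g per mole.
95.994/240.517 = 0.3991 → 39.91%.

39.91 weight percent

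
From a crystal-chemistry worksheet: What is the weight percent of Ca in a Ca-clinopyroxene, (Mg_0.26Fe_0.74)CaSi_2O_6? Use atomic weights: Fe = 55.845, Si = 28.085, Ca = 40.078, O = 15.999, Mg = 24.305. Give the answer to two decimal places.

M((Mg_0.26Fe_0.74)CaSi_2O_6) = 239.887 g/mol.
Ca contributes 1 × 40.078 = 40.078 g per mole.
40.078/239.887 = 0.1671 → 16.71%.

16.71 mass %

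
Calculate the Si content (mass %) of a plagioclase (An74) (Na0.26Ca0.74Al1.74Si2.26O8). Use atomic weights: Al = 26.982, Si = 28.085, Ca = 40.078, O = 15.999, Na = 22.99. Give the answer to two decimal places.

Formula mass = 0.26*22.99 + 0.74*40.078 + 1.74*26.982 + 2.26*28.085 + 8*15.999 = 274.048 g/mol, of which 63.472 g is Si.
So Si makes up 63.472/274.048 = 0.2316 of the mass, i.e. 23.16%.

23.16 mass %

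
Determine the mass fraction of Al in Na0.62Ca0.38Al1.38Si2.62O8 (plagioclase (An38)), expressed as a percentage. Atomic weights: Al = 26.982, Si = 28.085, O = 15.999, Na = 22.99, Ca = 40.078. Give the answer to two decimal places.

13.88 weight percent

Formula mass = 0.62·22.99 + 0.38·40.078 + 1.38·26.982 + 2.62·28.085 + 8·15.999 = 268.293 g/mol, of which 37.235 g is Al.
So Al makes up 37.235/268.293 = 0.1388 of the mass, i.e. 13.88%.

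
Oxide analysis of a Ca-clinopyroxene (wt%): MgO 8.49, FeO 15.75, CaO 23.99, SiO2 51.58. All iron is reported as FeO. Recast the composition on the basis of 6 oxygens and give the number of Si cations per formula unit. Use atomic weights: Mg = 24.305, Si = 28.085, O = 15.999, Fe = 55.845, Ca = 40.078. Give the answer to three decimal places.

2.001 Si apfu

MgO: 8.49/40.304 = 0.21065 mol → 0.21065 mol Mg, 0.21065 mol O.
FeO: 15.75/71.844 = 0.21922 mol → 0.21922 mol Fe, 0.21922 mol O.
CaO: 23.99/56.077 = 0.42780 mol → 0.42780 mol Ca, 0.42780 mol O.
SiO2: 51.58/60.083 = 0.85848 mol → 0.85848 mol Si, 1.71696 mol O.
Total oxygen = 2.57463 mol. Normalization factor = 6/2.57463 = 2.33043.
Si per 6 O = 0.85848 × 2.33043 = 2.001.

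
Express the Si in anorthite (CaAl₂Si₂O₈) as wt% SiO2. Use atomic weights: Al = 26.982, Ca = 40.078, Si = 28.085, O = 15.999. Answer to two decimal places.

43.19 wt%

Molar mass of CaAl₂Si₂O₈ = 1·40.078 + 2·26.982 + 2·28.085 + 8·15.999 = 278.204 g/mol.
Each formula unit contains 2 Si, equivalent to 2/1 = 2.0000 mol SiO2.
M(SiO2) = 1×28.085 + 2×15.999 = 60.083 g/mol.
Mass of SiO2 per formula unit = 2.0000 × 60.083 = 120.166 g.
SiO2 wt% = 120.166 / 278.204 × 100 = 43.19%.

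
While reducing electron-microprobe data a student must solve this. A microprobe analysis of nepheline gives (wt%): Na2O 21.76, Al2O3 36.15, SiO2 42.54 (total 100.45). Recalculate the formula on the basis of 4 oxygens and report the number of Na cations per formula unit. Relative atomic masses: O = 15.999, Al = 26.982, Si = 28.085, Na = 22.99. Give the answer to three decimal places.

Na2O: 21.76/61.979 = 0.35109 mol → 0.70218 mol Na, 0.35109 mol O.
Al2O3: 36.15/101.961 = 0.35455 mol → 0.70910 mol Al, 1.06365 mol O.
SiO2: 42.54/60.083 = 0.70802 mol → 0.70802 mol Si, 1.41604 mol O.
Total oxygen = 2.83078 mol. Normalization factor = 4/2.83078 = 1.41304.
Na per 4 O = 0.70218 × 1.41304 = 0.992.

0.992 Na apfu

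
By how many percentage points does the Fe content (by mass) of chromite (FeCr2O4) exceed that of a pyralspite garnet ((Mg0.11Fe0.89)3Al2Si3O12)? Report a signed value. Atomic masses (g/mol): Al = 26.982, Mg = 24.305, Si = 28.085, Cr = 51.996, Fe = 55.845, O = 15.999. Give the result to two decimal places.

-5.65 percentage points

M(FeCr2O4) = 223.833 g/mol, so wt% Fe = 55.845/223.833 × 100 = 24.95%.
M((Mg0.11Fe0.89)3Al2Si3O12) = 487.334 g/mol, so wt% Fe = 149.106/487.334 × 100 = 30.60%.
24.95 − 30.60 = -5.65 pp.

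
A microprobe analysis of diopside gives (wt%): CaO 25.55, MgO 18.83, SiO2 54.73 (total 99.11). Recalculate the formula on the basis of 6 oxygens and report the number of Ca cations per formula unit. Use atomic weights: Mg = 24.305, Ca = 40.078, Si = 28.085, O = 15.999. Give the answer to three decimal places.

CaO: 25.55/56.077 = 0.45562 mol → 0.45562 mol Ca, 0.45562 mol O.
MgO: 18.83/40.304 = 0.46720 mol → 0.46720 mol Mg, 0.46720 mol O.
SiO2: 54.73/60.083 = 0.91091 mol → 0.91091 mol Si, 1.82182 mol O.
Total oxygen = 2.74464 mol. Normalization factor = 6/2.74464 = 2.18608.
Ca per 6 O = 0.45562 × 2.18608 = 0.996.

0.996 Ca apfu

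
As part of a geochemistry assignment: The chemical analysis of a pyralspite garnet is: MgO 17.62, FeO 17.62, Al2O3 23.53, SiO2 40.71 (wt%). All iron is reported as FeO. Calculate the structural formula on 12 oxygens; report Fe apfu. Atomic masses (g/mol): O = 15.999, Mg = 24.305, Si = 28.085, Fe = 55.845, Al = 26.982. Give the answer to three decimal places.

MgO: 17.62/40.304 = 0.43718 mol → 0.43718 mol Mg, 0.43718 mol O.
FeO: 17.62/71.844 = 0.24525 mol → 0.24525 mol Fe, 0.24525 mol O.
Al2O3: 23.53/101.961 = 0.23077 mol → 0.46154 mol Al, 0.69231 mol O.
SiO2: 40.71/60.083 = 0.67756 mol → 0.67756 mol Si, 1.35512 mol O.
Total oxygen = 2.72986 mol. Normalization factor = 12/2.72986 = 4.39583.
Fe per 12 O = 0.24525 × 4.39583 = 1.078.

1.078 Fe apfu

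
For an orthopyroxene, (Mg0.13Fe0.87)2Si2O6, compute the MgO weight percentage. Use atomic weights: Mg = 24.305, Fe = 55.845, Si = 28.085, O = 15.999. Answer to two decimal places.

Formula mass = 255.654 g/mol.
0.26 Mg → 0.2600 mol MgO per formula unit; M(MgO) = 40.304, so MgO mass = 10.479 g.
10.479/255.654 × 100 = 4.10 wt%.

4.10 wt%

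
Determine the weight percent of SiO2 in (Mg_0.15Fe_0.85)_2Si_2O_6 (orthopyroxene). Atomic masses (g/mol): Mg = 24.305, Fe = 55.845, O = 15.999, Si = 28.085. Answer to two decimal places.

47.24 wt%

Formula mass = 254.392 g/mol.
2 Si → 2.0000 mol SiO2 per formula unit; M(SiO2) = 60.083, so SiO2 mass = 120.166 g.
120.166/254.392 × 100 = 47.24 wt%.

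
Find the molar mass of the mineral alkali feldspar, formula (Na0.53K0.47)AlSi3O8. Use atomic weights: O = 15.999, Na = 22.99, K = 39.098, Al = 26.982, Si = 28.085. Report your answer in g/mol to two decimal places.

Na: 0.53 × 22.99 = 12.1847
K: 0.47 × 39.098 = 18.3761
Al: 1 × 26.982 = 26.9820
Si: 3 × 28.085 = 84.2550
O: 8 × 15.999 = 127.9920
Summing the contributions gives the formula mass.

269.79 g/mol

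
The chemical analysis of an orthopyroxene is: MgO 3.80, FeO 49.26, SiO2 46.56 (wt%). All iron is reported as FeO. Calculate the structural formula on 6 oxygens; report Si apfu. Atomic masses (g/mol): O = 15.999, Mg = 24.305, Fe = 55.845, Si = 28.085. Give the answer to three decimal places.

1.996 Si apfu

MgO: 3.80/40.304 = 0.09428 mol → 0.09428 mol Mg, 0.09428 mol O.
FeO: 49.26/71.844 = 0.68565 mol → 0.68565 mol Fe, 0.68565 mol O.
SiO2: 46.56/60.083 = 0.77493 mol → 0.77493 mol Si, 1.54986 mol O.
Total oxygen = 2.32979 mol. Normalization factor = 6/2.32979 = 2.57534.
Si per 6 O = 0.77493 × 2.57534 = 1.996.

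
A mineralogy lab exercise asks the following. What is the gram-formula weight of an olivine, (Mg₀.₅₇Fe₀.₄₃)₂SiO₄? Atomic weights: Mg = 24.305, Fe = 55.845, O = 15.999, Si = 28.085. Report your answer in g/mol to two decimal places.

167.82 g/mol

The formula mass is the sum 1.14×24.305 + 0.86×55.845 + 1×28.085 + 4×15.999.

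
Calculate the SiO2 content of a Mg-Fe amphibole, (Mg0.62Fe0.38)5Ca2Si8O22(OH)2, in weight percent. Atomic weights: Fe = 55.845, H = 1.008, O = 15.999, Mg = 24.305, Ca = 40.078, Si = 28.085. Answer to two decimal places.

Formula mass = 872.279 g/mol.
8 Si → 8.0000 mol SiO2 per formula unit; M(SiO2) = 60.083, so SiO2 mass = 480.664 g.
480.664/872.279 × 100 = 55.10 wt%.

55.10 wt%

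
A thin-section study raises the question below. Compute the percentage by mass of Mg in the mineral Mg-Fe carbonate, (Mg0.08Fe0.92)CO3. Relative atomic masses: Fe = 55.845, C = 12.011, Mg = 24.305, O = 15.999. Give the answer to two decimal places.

1.72 mass %

M((Mg0.08Fe0.92)CO3) = 113.330 g/mol.
Mg contributes 0.08 × 24.305 = 1.944 g per mole.
1.944/113.330 = 0.0172 → 1.72%.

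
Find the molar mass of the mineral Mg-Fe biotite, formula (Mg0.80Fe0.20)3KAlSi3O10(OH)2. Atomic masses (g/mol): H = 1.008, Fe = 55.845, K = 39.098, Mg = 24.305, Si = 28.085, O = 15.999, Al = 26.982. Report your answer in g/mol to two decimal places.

Mg: 2.40 × 24.305 = 58.3320
Fe: 0.60 × 55.845 = 33.5070
K: 1 × 39.098 = 39.0980
Al: 1 × 26.982 = 26.9820
Si: 3 × 28.085 = 84.2550
O: 12 × 15.999 = 191.9880
H: 2 × 1.008 = 2.0160
Summing the contributions gives the formula mass.

436.18 g/mol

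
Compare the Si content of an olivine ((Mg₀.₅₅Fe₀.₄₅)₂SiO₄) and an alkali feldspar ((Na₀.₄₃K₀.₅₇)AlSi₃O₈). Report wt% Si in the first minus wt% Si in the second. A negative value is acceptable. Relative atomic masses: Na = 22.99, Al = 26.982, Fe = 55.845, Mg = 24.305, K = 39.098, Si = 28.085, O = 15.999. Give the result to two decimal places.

-14.43 percentage points

Si in (Mg₀.₅₅Fe₀.₄₅)₂SiO₄: molar mass 169.077 g/mol; 1×28.085 = 28.085 g → 16.61 wt%.
Si in (Na₀.₄₃K₀.₅₇)AlSi₃O₈: molar mass 271.401 g/mol; 3×28.085 = 84.255 g → 31.04 wt%.
Difference = 16.61 − 31.04 = -14.43 percentage points.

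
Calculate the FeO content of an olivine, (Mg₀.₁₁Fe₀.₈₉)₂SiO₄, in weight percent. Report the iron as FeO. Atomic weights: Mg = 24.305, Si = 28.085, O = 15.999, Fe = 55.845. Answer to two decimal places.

M((Mg₀.₁₁Fe₀.₈₉)₂SiO₄) = 196.832 g/mol; M(FeO) = 71.844 g/mol.
Moles FeO per formula unit = 1.78 Fe ÷ 1 = 1.7800.
FeO fraction = (1.7800 × 71.844) / 196.832 = 127.882/196.832 = 0.6497.

64.97 wt%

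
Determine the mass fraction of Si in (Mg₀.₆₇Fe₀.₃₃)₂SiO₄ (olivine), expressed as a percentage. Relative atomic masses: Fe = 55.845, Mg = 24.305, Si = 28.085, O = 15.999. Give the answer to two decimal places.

Formula mass = 1.34×24.305 + 0.66×55.845 + 1×28.085 + 4×15.999 = 161.507 g/mol, of which 28.085 g is Si.
So Si makes up 28.085/161.507 = 0.1739 of the mass, i.e. 17.39%.

17.39 weight percent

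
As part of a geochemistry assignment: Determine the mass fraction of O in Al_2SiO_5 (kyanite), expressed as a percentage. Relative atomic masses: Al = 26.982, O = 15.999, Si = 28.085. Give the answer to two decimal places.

Molar mass of Al_2SiO_5: 2·26.982 + 1·28.085 + 5·15.999 = 162.044 g/mol.
Mass of O per formula unit: 5 × 15.999 = 79.995 g.
Weight fraction O = 79.995 / 162.044 = 0.4937.

49.37 mass %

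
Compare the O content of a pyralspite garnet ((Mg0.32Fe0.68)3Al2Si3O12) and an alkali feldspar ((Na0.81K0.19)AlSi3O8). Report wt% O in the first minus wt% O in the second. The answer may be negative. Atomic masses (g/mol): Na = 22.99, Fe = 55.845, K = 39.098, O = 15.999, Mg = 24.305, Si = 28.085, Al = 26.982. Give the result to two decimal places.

M((Mg0.32Fe0.68)3Al2Si3O12) = 467.464 g/mol, so wt% O = 191.988/467.464 × 100 = 41.07%.
M((Na0.81K0.19)AlSi3O8) = 265.280 g/mol, so wt% O = 127.992/265.280 × 100 = 48.25%.
41.07 − 48.25 = -7.18 pp.

-7.18 percentage points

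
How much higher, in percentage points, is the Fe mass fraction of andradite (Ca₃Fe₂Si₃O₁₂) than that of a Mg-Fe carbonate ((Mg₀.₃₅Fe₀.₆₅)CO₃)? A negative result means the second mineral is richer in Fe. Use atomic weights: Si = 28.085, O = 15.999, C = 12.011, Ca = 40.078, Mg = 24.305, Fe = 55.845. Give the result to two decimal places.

-12.65 percentage points

Fe in Ca₃Fe₂Si₃O₁₂: molar mass 508.167 g/mol; 2×55.845 = 111.690 g → 21.98 wt%.
Fe in (Mg₀.₃₅Fe₀.₆₅)CO₃: molar mass 104.814 g/mol; 0.65×55.845 = 36.299 g → 34.63 wt%.
Difference = 21.98 − 34.63 = -12.65 percentage points.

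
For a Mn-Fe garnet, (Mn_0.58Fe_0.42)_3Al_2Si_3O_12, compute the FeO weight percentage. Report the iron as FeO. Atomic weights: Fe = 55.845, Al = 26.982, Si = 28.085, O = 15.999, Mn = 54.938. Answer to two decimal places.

18.24 wt%

M((Mn_0.58Fe_0.42)_3Al_2Si_3O_12) = 496.164 g/mol; M(FeO) = 71.844 g/mol.
Moles FeO per formula unit = 1.26 Fe ÷ 1 = 1.2600.
FeO fraction = (1.2600 × 71.844) / 496.164 = 90.523/496.164 = 0.1824.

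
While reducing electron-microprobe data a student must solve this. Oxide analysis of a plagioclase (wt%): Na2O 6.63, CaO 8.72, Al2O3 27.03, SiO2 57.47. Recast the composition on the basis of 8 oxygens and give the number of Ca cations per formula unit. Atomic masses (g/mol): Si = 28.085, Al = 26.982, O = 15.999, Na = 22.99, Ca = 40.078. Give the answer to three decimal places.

Na2O: 6.63/61.979 = 0.10697 mol → 0.21394 mol Na, 0.10697 mol O.
CaO: 8.72/56.077 = 0.15550 mol → 0.15550 mol Ca, 0.15550 mol O.
Al2O3: 27.03/101.961 = 0.26510 mol → 0.53020 mol Al, 0.79530 mol O.
SiO2: 57.47/60.083 = 0.95651 mol → 0.95651 mol Si, 1.91302 mol O.
Total oxygen = 2.97079 mol. Normalization factor = 8/2.97079 = 2.69289.
Ca per 8 O = 0.15550 × 2.69289 = 0.419.

0.419 Ca apfu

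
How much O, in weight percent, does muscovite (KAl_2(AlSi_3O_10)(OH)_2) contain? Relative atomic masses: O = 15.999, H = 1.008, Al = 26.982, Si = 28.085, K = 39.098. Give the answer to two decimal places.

M(KAl_2(AlSi_3O_10)(OH)_2) = 398.303 g/mol.
O contributes 12 × 15.999 = 191.988 g per mole.
191.988/398.303 = 0.4820 → 48.20%.

48.20 weight percent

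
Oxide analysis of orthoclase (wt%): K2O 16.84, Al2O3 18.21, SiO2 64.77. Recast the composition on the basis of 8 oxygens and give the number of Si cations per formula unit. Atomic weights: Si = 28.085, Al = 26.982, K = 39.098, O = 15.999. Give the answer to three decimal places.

3.004 Si apfu

K2O (M=94.195): mol = 0.17878; K = 0.35756, O = 0.17878.
Al2O3 (M=101.961): mol = 0.17860; Al = 0.35720, O = 0.53580.
SiO2 (M=60.083): mol = 1.07801; Si = 1.07801, O = 2.15602.
ΣO = 2.87060; factor = 8/ΣO = 2.78687.
Si apfu = 1.07801 × 2.78687 = 3.004.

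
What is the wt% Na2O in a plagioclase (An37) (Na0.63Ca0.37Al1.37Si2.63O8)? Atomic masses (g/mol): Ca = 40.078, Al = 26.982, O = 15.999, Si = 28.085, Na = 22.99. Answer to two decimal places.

7.28 wt%

Formula mass = 268.133 g/mol.
0.63 Na → 0.3150 mol Na2O per formula unit; M(Na2O) = 61.979, so Na2O mass = 19.523 g.
19.523/268.133 × 100 = 7.28 wt%.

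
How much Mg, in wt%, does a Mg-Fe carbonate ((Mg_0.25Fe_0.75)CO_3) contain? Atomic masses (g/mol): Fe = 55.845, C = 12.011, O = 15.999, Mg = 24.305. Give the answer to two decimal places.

Formula mass = 0.25×24.305 + 0.75×55.845 + 1×12.011 + 3×15.999 = 107.968 g/mol, of which 6.076 g is Mg.
So Mg makes up 6.076/107.968 = 0.0563 of the mass, i.e. 5.63%.

5.63 wt%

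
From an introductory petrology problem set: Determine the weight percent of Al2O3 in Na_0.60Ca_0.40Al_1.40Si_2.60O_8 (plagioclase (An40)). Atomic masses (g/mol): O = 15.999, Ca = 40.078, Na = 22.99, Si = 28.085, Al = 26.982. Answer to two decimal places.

26.57 wt%

Formula mass = 268.613 g/mol.
1.40 Al → 0.7000 mol Al2O3 per formula unit; M(Al2O3) = 101.961, so Al2O3 mass = 71.373 g.
71.373/268.613 × 100 = 26.57 wt%.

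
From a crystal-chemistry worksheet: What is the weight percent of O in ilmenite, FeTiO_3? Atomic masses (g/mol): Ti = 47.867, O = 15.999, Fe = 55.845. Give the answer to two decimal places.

Formula mass = 1·55.845 + 1·47.867 + 3·15.999 = 151.709 g/mol, of which 47.997 g is O.
So O makes up 47.997/151.709 = 0.3164 of the mass, i.e. 31.64%.

31.64 wt%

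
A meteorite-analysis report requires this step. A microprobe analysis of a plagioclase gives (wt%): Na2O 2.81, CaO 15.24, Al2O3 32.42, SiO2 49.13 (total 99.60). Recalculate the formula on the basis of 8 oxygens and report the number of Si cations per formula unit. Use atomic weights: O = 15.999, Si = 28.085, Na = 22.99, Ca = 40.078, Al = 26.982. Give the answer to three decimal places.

2.81 wt% Na2O ÷ 61.979 g/mol = 0.04534 mol, giving 0.09068 Na and 0.04534 O.
15.24 wt% CaO ÷ 56.077 g/mol = 0.27177 mol, giving 0.27177 Ca and 0.27177 O.
32.42 wt% Al2O3 ÷ 101.961 g/mol = 0.31796 mol, giving 0.63592 Al and 0.95388 O.
49.13 wt% SiO2 ÷ 60.083 g/mol = 0.81770 mol, giving 0.81770 Si and 1.63540 O.
Oxygen sums to 2.90639; scaling by 8/2.90639 = 2.75256 puts the formula on 8 O.
Si: 0.81770 × 2.75256 = 2.251 atoms per formula unit.

2.251 Si apfu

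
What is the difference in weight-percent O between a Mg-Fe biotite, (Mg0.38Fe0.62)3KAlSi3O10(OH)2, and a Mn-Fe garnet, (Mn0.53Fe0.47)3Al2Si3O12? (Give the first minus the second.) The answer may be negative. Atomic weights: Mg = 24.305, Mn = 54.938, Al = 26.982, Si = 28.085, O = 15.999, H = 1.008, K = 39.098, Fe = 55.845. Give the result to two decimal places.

1.66 percentage points

M((Mg0.38Fe0.62)3KAlSi3O10(OH)2) = 475.918 g/mol, so wt% O = 191.988/475.918 × 100 = 40.34%.
M((Mn0.53Fe0.47)3Al2Si3O12) = 496.300 g/mol, so wt% O = 191.988/496.300 × 100 = 38.68%.
40.34 − 38.68 = 1.66 pp.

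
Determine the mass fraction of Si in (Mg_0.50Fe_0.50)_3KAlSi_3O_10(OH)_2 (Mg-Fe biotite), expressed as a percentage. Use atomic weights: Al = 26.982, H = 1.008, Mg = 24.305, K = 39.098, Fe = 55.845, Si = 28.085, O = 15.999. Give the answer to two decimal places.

18.14 mass %

Molar mass of (Mg_0.50Fe_0.50)_3KAlSi_3O_10(OH)_2: 1.50*24.305 + 1.50*55.845 + 1*39.098 + 1*26.982 + 3*28.085 + 12*15.999 + 2*1.008 = 464.564 g/mol.
Mass of Si per formula unit: 3 × 28.085 = 84.255 g.
Weight fraction Si = 84.255 / 464.564 = 0.1814.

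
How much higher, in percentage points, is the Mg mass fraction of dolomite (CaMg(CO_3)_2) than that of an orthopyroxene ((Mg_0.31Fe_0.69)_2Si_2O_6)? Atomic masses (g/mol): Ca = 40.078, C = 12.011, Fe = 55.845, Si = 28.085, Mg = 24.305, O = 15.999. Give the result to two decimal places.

M(CaMg(CO_3)_2) = 184.399 g/mol, so wt% Mg = 24.305/184.399 × 100 = 13.18%.
M((Mg_0.31Fe_0.69)_2Si_2O_6) = 244.299 g/mol, so wt% Mg = 15.069/244.299 × 100 = 6.17%.
13.18 − 6.17 = 7.01 pp.

7.01 percentage points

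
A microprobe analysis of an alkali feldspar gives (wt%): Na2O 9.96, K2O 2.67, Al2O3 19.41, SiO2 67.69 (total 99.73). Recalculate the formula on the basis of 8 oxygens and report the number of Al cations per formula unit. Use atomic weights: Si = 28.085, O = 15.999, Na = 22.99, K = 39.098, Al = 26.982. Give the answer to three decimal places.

9.96 wt% Na2O ÷ 61.979 g/mol = 0.16070 mol, giving 0.32140 Na and 0.16070 O.
2.67 wt% K2O ÷ 94.195 g/mol = 0.02835 mol, giving 0.05670 K and 0.02835 O.
19.41 wt% Al2O3 ÷ 101.961 g/mol = 0.19037 mol, giving 0.38074 Al and 0.57111 O.
67.69 wt% SiO2 ÷ 60.083 g/mol = 1.12661 mol, giving 1.12661 Si and 2.25322 O.
Oxygen sums to 3.01338; scaling by 8/3.01338 = 2.65483 puts the formula on 8 O.
Al: 0.38074 × 2.65483 = 1.011 atoms per formula unit.

1.011 Al apfu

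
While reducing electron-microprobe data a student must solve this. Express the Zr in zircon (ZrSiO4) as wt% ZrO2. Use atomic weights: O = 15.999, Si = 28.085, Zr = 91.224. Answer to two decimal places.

Formula mass = 183.305 g/mol.
1 Zr → 1.0000 mol ZrO2 per formula unit; M(ZrO2) = 123.222, so ZrO2 mass = 123.222 g.
123.222/183.305 × 100 = 67.22 wt%.

67.22 wt%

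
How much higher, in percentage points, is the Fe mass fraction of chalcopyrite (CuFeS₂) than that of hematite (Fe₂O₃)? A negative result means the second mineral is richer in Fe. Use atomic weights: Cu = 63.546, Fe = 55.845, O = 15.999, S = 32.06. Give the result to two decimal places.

-39.51 percentage points

Fe in CuFeS₂: molar mass 183.511 g/mol; 1×55.845 = 55.845 g → 30.43 wt%.
Fe in Fe₂O₃: molar mass 159.687 g/mol; 2×55.845 = 111.690 g → 69.94 wt%.
Difference = 30.43 − 69.94 = -39.51 percentage points.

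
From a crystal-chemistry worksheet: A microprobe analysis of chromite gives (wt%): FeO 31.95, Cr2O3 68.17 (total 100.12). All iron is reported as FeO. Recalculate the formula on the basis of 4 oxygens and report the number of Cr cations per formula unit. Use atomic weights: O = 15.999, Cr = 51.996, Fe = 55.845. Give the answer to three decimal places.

FeO: 31.95/71.844 = 0.44471 mol → 0.44471 mol Fe, 0.44471 mol O.
Cr2O3: 68.17/151.989 = 0.44852 mol → 0.89704 mol Cr, 1.34556 mol O.
Total oxygen = 1.79027 mol. Normalization factor = 4/1.79027 = 2.23430.
Cr per 4 O = 0.89704 × 2.23430 = 2.004.

2.004 Cr apfu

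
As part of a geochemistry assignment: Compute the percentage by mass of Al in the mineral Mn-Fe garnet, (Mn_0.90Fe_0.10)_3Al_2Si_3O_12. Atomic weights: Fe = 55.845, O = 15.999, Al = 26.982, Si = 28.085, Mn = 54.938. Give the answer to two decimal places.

M((Mn_0.90Fe_0.10)_3Al_2Si_3O_12) = 495.293 g/mol.
Al contributes 2 × 26.982 = 53.964 g per mole.
53.964/495.293 = 0.1090 → 10.90%.

10.90 weight percent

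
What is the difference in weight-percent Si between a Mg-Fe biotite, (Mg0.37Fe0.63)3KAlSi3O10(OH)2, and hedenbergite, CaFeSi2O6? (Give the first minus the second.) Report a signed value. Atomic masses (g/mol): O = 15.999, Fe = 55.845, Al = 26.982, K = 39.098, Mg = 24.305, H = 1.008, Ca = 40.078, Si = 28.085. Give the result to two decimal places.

-4.97 percentage points

First mineral: 84.255 g Si in 476.865 g formula = 17.67 wt% Si.
Second mineral: 56.170 g Si in 248.087 g formula = 22.64 wt% Si.
17.67% − 22.64% gives a difference of -4.97 percentage points.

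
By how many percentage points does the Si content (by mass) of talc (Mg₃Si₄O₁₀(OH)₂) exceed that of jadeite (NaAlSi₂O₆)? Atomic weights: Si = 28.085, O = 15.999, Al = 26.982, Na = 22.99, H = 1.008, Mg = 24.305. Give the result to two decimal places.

1.83 percentage points

M(Mg₃Si₄O₁₀(OH)₂) = 379.259 g/mol, so wt% Si = 112.340/379.259 × 100 = 29.62%.
M(NaAlSi₂O₆) = 202.136 g/mol, so wt% Si = 56.170/202.136 × 100 = 27.79%.
29.62 − 27.79 = 1.83 pp.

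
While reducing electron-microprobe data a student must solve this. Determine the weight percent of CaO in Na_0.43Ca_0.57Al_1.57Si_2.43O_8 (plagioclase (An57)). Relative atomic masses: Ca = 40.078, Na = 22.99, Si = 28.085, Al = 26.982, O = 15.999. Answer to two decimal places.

11.78 wt%

Formula mass = 271.330 g/mol.
0.57 Ca → 0.5700 mol CaO per formula unit; M(CaO) = 56.077, so CaO mass = 31.964 g.
31.964/271.330 × 100 = 11.78 wt%.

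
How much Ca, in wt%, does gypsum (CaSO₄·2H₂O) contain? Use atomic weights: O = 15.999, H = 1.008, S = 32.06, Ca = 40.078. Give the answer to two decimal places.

23.28 wt%

Formula mass = 1·40.078 + 1·32.06 + 6·15.999 + 4·1.008 = 172.164 g/mol, of which 40.078 g is Ca.
So Ca makes up 40.078/172.164 = 0.2328 of the mass, i.e. 23.28%.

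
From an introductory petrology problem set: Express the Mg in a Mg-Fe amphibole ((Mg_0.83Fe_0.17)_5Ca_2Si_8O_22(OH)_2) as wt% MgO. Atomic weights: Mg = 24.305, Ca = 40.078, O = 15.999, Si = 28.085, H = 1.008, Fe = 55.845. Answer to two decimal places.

19.93 wt%

Formula mass = 839.162 g/mol.
4.15 Mg → 4.1500 mol MgO per formula unit; M(MgO) = 40.304, so MgO mass = 167.262 g.
167.262/839.162 × 100 = 19.93 wt%.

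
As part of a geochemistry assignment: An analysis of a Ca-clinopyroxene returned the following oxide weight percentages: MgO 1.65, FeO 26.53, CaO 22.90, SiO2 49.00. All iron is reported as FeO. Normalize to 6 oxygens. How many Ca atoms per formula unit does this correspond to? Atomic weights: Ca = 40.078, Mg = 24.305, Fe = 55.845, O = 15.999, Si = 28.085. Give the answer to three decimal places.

1.000 Ca apfu

MgO: 1.65/40.304 = 0.04094 mol → 0.04094 mol Mg, 0.04094 mol O.
FeO: 26.53/71.844 = 0.36927 mol → 0.36927 mol Fe, 0.36927 mol O.
CaO: 22.90/56.077 = 0.40837 mol → 0.40837 mol Ca, 0.40837 mol O.
SiO2: 49.00/60.083 = 0.81554 mol → 0.81554 mol Si, 1.63108 mol O.
Total oxygen = 2.44966 mol. Normalization factor = 6/2.44966 = 2.44932.
Ca per 6 O = 0.40837 × 2.44932 = 1.000.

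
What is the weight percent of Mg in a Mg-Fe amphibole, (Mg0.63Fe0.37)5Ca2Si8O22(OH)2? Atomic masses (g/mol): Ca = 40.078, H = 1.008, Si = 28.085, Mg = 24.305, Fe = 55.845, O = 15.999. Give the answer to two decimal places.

M((Mg0.63Fe0.37)5Ca2Si8O22(OH)2) = 870.702 g/mol.
Mg contributes 3.15 × 24.305 = 76.561 g per mole.
76.561/870.702 = 0.0879 → 8.79%.

8.79 mass %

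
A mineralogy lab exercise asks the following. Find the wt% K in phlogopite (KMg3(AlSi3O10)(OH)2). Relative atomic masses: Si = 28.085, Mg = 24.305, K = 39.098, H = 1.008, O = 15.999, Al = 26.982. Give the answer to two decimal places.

9.37 wt%

Molar mass of KMg3(AlSi3O10)(OH)2: 1×39.098 + 3×24.305 + 1×26.982 + 3×28.085 + 12×15.999 + 2×1.008 = 417.254 g/mol.
Mass of K per formula unit: 1 × 39.098 = 39.098 g.
Weight fraction K = 39.098 / 417.254 = 0.0937.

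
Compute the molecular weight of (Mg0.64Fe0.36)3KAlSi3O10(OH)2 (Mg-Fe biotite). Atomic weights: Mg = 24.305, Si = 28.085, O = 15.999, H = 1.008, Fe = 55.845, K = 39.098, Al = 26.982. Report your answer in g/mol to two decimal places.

Mg: 1.92 × 24.305 = 46.6656
Fe: 1.08 × 55.845 = 60.3126
K: 1 × 39.098 = 39.0980
Al: 1 × 26.982 = 26.9820
Si: 3 × 28.085 = 84.2550
O: 12 × 15.999 = 191.9880
H: 2 × 1.008 = 2.0160
Summing the contributions gives the formula mass.

451.32 g/mol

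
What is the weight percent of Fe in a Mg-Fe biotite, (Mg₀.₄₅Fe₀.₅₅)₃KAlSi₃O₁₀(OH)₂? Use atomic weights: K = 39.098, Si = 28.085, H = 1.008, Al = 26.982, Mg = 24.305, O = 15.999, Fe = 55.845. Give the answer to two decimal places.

M((Mg₀.₄₅Fe₀.₅₅)₃KAlSi₃O₁₀(OH)₂) = 469.295 g/mol.
Fe contributes 1.65 × 55.845 = 92.144 g per mole.
92.144/469.295 = 0.1963 → 19.63%.

19.63 mass %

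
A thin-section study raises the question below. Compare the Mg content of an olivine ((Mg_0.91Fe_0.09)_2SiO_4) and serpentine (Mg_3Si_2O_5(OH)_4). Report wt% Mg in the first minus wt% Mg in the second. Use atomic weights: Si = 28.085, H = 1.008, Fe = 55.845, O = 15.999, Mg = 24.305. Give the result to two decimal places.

3.91 percentage points

Mg in (Mg_0.91Fe_0.09)_2SiO_4: molar mass 146.368 g/mol; 1.82×24.305 = 44.235 g → 30.22 wt%.
Mg in Mg_3Si_2O_5(OH)_4: molar mass 277.108 g/mol; 3×24.305 = 72.915 g → 26.31 wt%.
Difference = 30.22 − 26.31 = 3.91 percentage points.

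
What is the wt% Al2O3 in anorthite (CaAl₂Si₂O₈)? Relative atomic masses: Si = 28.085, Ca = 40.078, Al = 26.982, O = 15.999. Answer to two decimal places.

36.65 wt%

Molar mass of CaAl₂Si₂O₈ = 1·40.078 + 2·26.982 + 2·28.085 + 8·15.999 = 278.204 g/mol.
Each formula unit contains 2 Al, equivalent to 2/2 = 1.0000 mol Al2O3.
M(Al2O3) = 2×26.982 + 3×15.999 = 101.961 g/mol.
Mass of Al2O3 per formula unit = 1.0000 × 101.961 = 101.961 g.
Al2O3 wt% = 101.961 / 278.204 × 100 = 36.65%.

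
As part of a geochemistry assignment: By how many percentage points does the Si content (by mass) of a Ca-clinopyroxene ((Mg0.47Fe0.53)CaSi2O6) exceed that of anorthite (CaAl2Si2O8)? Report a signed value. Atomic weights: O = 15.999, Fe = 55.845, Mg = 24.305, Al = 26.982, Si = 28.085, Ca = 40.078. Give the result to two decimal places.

3.89 percentage points

Si in (Mg0.47Fe0.53)CaSi2O6: molar mass 233.263 g/mol; 2×28.085 = 56.170 g → 24.08 wt%.
Si in CaAl2Si2O8: molar mass 278.204 g/mol; 2×28.085 = 56.170 g → 20.19 wt%.
Difference = 24.08 − 20.19 = 3.89 percentage points.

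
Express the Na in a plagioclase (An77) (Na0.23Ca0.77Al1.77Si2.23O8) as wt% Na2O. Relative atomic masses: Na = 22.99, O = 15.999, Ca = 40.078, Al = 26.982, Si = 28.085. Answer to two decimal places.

2.60 wt%

Molar mass of Na0.23Ca0.77Al1.77Si2.23O8 = 0.23·22.99 + 0.77·40.078 + 1.77·26.982 + 2.23·28.085 + 8·15.999 = 274.527 g/mol.
Each formula unit contains 0.23 Na, equivalent to 0.23/2 = 0.1150 mol Na2O.
M(Na2O) = 2×22.99 + 1×15.999 = 61.979 g/mol.
Mass of Na2O per formula unit = 0.1150 × 61.979 = 7.128 g.
Na2O wt% = 7.128 / 274.527 × 100 = 2.60%.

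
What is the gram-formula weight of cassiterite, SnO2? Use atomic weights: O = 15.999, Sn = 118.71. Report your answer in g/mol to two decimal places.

150.71 g/mol

Sn: 1 × 118.71 = 118.7100
O: 2 × 15.999 = 31.9980
Summing the contributions gives the formula mass.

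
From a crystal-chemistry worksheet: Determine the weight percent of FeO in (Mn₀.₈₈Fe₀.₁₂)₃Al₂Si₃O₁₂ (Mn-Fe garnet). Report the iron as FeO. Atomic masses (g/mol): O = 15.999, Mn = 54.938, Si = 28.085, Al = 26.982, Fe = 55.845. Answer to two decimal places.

Molar mass of (Mn₀.₈₈Fe₀.₁₂)₃Al₂Si₃O₁₂ = 2.64×54.938 + 0.36×55.845 + 2×26.982 + 3×28.085 + 12×15.999 = 495.348 g/mol.
Each formula unit contains 0.36 Fe, equivalent to 0.36/1 = 0.3600 mol FeO.
M(FeO) = 1×55.845 + 1×15.999 = 71.844 g/mol.
Mass of FeO per formula unit = 0.3600 × 71.844 = 25.864 g.
FeO wt% = 25.864 / 495.348 × 100 = 5.22%.

5.22 wt%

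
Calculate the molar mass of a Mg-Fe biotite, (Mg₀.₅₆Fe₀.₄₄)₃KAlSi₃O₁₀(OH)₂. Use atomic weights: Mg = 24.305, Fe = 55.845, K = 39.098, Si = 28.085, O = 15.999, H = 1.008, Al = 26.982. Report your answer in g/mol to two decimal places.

458.89 g/mol

The formula mass is the sum 1.68·24.305 + 1.32·55.845 + 1·39.098 + 1·26.982 + 3·28.085 + 12·15.999 + 2·1.008.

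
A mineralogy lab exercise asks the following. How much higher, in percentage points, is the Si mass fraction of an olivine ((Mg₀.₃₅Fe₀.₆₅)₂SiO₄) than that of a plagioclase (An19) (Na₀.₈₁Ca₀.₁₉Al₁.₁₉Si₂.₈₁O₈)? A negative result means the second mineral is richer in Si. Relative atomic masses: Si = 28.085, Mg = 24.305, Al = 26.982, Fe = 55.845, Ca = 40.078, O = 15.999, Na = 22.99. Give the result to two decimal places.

-14.29 percentage points

M((Mg₀.₃₅Fe₀.₆₅)₂SiO₄) = 181.693 g/mol, so wt% Si = 28.085/181.693 × 100 = 15.46%.
M(Na₀.₈₁Ca₀.₁₉Al₁.₁₉Si₂.₈₁O₈) = 265.256 g/mol, so wt% Si = 78.919/265.256 × 100 = 29.75%.
15.46 − 29.75 = -14.29 pp.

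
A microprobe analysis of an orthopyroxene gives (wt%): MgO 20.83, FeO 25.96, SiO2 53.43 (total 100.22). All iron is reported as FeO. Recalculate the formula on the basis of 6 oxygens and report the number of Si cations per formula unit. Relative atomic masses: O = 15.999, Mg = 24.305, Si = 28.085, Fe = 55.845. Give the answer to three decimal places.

MgO: 20.83/40.304 = 0.51682 mol → 0.51682 mol Mg, 0.51682 mol O.
FeO: 25.96/71.844 = 0.36134 mol → 0.36134 mol Fe, 0.36134 mol O.
SiO2: 53.43/60.083 = 0.88927 mol → 0.88927 mol Si, 1.77854 mol O.
Total oxygen = 2.65670 mol. Normalization factor = 6/2.65670 = 2.25844.
Si per 6 O = 0.88927 × 2.25844 = 2.008.

2.008 Si apfu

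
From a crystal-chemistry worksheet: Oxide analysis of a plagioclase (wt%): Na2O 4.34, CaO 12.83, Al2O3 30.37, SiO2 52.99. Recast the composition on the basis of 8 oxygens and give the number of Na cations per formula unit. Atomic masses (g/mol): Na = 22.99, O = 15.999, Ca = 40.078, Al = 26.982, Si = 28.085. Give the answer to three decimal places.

4.34 wt% Na2O ÷ 61.979 g/mol = 0.07002 mol, giving 0.14004 Na and 0.07002 O.
12.83 wt% CaO ÷ 56.077 g/mol = 0.22879 mol, giving 0.22879 Ca and 0.22879 O.
30.37 wt% Al2O3 ÷ 101.961 g/mol = 0.29786 mol, giving 0.59572 Al and 0.89358 O.
52.99 wt% SiO2 ÷ 60.083 g/mol = 0.88195 mol, giving 0.88195 Si and 1.76390 O.
Oxygen sums to 2.95629; scaling by 8/2.95629 = 2.70609 puts the formula on 8 O.
Na: 0.14004 × 2.70609 = 0.379 atoms per formula unit.

0.379 Na apfu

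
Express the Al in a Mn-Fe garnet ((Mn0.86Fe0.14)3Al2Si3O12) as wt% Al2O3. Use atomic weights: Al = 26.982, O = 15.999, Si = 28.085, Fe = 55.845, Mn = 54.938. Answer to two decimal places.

M((Mn0.86Fe0.14)3Al2Si3O12) = 495.402 g/mol; M(Al2O3) = 101.961 g/mol.
Moles Al2O3 per formula unit = 2 Al ÷ 2 = 1.0000.
Al2O3 fraction = (1.0000 × 101.961) / 495.402 = 101.961/495.402 = 0.2058.

20.58 wt%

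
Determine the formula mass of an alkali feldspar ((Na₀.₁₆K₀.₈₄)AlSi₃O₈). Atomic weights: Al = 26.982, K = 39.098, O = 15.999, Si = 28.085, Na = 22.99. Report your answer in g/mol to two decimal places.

Na: 0.16 × 22.99 = 3.6784
K: 0.84 × 39.098 = 32.8423
Al: 1 × 26.982 = 26.9820
Si: 3 × 28.085 = 84.2550
O: 8 × 15.999 = 127.9920
Summing the contributions gives the formula mass.

275.75 g/mol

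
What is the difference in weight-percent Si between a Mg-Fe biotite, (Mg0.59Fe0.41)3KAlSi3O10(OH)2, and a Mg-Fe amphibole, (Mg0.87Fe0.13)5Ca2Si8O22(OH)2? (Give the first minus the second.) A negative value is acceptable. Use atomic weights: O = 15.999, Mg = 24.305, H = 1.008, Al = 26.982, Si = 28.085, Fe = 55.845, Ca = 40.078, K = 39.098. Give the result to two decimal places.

-8.50 percentage points

First mineral: 84.255 g Si in 456.048 g formula = 18.48 wt% Si.
Second mineral: 224.680 g Si in 832.854 g formula = 26.98 wt% Si.
18.48% − 26.98% gives a difference of -8.50 percentage points.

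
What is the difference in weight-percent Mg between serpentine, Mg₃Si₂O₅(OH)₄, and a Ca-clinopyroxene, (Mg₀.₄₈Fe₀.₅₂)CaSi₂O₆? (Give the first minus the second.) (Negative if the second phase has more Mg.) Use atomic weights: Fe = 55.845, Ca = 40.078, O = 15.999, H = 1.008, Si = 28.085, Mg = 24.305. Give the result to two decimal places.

21.30 percentage points

M(Mg₃Si₂O₅(OH)₄) = 277.108 g/mol, so wt% Mg = 72.915/277.108 × 100 = 26.31%.
M((Mg₀.₄₈Fe₀.₅₂)CaSi₂O₆) = 232.948 g/mol, so wt% Mg = 11.666/232.948 × 100 = 5.01%.
26.31 − 5.01 = 21.30 pp.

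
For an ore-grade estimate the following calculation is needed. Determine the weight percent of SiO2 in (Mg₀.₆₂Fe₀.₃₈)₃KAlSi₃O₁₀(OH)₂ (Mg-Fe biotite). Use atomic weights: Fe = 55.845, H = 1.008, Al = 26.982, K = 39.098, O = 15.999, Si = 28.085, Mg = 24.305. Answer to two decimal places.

M((Mg₀.₆₂Fe₀.₃₈)₃KAlSi₃O₁₀(OH)₂) = 453.210 g/mol; M(SiO2) = 60.083 g/mol.
Moles SiO2 per formula unit = 3 Si ÷ 1 = 3.0000.
SiO2 fraction = (3.0000 × 60.083) / 453.210 = 180.249/453.210 = 0.3977.

39.77 wt%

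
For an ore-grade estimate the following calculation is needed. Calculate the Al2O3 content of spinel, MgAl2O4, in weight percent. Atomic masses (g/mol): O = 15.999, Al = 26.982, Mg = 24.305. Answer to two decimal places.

Formula mass = 142.265 g/mol.
2 Al → 1.0000 mol Al2O3 per formula unit; M(Al2O3) = 101.961, so Al2O3 mass = 101.961 g.
101.961/142.265 × 100 = 71.67 wt%.

71.67 wt%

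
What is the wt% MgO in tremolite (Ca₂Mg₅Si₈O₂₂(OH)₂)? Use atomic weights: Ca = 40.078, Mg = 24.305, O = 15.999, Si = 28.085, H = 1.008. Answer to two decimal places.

24.81 wt%

Molar mass of Ca₂Mg₅Si₈O₂₂(OH)₂ = 2*40.078 + 5*24.305 + 8*28.085 + 24*15.999 + 2*1.008 = 812.353 g/mol.
Each formula unit contains 5 Mg, equivalent to 5/1 = 5.0000 mol MgO.
M(MgO) = 1×24.305 + 1×15.999 = 40.304 g/mol.
Mass of MgO per formula unit = 5.0000 × 40.304 = 201.520 g.
MgO wt% = 201.520 / 812.353 × 100 = 24.81%.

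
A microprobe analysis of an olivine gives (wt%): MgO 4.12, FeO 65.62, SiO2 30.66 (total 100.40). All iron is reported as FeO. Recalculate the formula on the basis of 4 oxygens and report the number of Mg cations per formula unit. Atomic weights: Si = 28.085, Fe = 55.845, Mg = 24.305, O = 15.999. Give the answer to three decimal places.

MgO (M=40.304): mol = 0.10222; Mg = 0.10222, O = 0.10222.
FeO (M=71.844): mol = 0.91337; Fe = 0.91337, O = 0.91337.
SiO2 (M=60.083): mol = 0.51029; Si = 0.51029, O = 1.02058.
ΣO = 2.03617; factor = 4/ΣO = 1.96447.
Mg apfu = 0.10222 × 1.96447 = 0.201.

0.201 Mg apfu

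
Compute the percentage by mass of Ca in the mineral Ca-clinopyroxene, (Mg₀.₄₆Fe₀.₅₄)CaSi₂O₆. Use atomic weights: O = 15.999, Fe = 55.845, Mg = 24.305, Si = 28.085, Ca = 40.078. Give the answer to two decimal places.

Formula mass = 0.46*24.305 + 0.54*55.845 + 1*40.078 + 2*28.085 + 6*15.999 = 233.579 g/mol, of which 40.078 g is Ca.
So Ca makes up 40.078/233.579 = 0.1716 of the mass, i.e. 17.16%.

17.16 weight percent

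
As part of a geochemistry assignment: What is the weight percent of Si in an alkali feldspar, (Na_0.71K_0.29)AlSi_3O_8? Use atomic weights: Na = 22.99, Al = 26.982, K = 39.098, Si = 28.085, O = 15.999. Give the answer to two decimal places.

Formula mass = 0.71·22.99 + 0.29·39.098 + 1·26.982 + 3·28.085 + 8·15.999 = 266.890 g/mol, of which 84.255 g is Si.
So Si makes up 84.255/266.890 = 0.3157 of the mass, i.e. 31.57%.

31.57 mass %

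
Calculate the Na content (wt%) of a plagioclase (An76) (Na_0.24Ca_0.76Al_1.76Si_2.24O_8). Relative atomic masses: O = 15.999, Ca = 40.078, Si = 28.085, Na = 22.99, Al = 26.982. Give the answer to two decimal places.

2.01 wt%

Formula mass = 0.24·22.99 + 0.76·40.078 + 1.76·26.982 + 2.24·28.085 + 8·15.999 = 274.368 g/mol, of which 5.518 g is Na.
So Na makes up 5.518/274.368 = 0.0201 of the mass, i.e. 2.01%.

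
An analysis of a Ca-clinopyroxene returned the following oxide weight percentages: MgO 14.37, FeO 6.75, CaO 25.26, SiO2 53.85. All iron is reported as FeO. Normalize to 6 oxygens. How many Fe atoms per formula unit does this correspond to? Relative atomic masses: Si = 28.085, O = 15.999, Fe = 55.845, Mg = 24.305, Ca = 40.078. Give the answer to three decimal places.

MgO (M=40.304): mol = 0.35654; Mg = 0.35654, O = 0.35654.
FeO (M=71.844): mol = 0.09395; Fe = 0.09395, O = 0.09395.
CaO (M=56.077): mol = 0.45045; Ca = 0.45045, O = 0.45045.
SiO2 (M=60.083): mol = 0.89626; Si = 0.89626, O = 1.79252.
ΣO = 2.69346; factor = 6/ΣO = 2.22762.
Fe apfu = 0.09395 × 2.22762 = 0.209.

0.209 Fe apfu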